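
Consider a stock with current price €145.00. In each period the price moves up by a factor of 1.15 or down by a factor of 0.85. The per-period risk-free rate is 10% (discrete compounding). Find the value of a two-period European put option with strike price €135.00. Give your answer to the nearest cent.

Risk-neutral probability p = (1 + 0.1 − 0.85)/(1.15 − 0.85) = 0.2500/0.3000 = 0.8333
Terminal stock prices: S_uu = 191.8, S_ud = 141.7, S_dd = 104.8
Terminal payoffs (K − S): max(-56.76, 0) = 0, max(-6.737, 0) = 0, max(30.24, 0) = 30.24
Node u (S = 166.8): V_u = 1/1.1·[0.8333·0.0000 + 0.1667·0.0000] = 0.0000
Node d (S = 123.2): V_d = 1/1.1·[0.8333·0.0000 + 0.1667·30.2375] = 4.5814
Node 0 (S = 145): V_0 = 1/1.1·[0.8333·0.0000 + 0.1667·4.5814] = 0.6942

€0.69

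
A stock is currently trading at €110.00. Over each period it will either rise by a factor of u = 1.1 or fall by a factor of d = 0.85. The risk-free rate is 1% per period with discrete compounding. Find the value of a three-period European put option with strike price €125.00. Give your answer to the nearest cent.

Risk-neutral probability p = (1 + 0.01 − 0.85)/(1.1 − 0.85) = 0.1600/0.2500 = 0.6400
Terminal stock prices: S_uuu = 146.4, S_uud = 113.1, S_udd = 87.42, S_ddd = 67.55
Terminal payoffs (K − S): max(-21.41, 0) = 0, max(11.86, 0) = 11.86, max(37.58, 0) = 37.58, max(57.45, 0) = 57.45
Node uu (S = 133.1): V_uu = 1/1.01·[0.6400·0.0000 + 0.3600·11.8650] = 4.2291
Node ud (S = 102.9): V_ud = 1/1.01·[0.6400·11.8650 + 0.3600·37.5775] = 20.9124
Node dd (S = 79.47): V_dd = 1/1.01·[0.6400·37.5775 + 0.3600·57.4463] = 44.2874
Node u (S = 121): V_u = 1/1.01·[0.6400·4.2291 + 0.3600·20.9124] = 10.1337
Node d (S = 93.5): V_d = 1/1.01·[0.6400·20.9124 + 0.3600·44.2874] = 29.0370
Node 0 (S = 110): V_0 = 1/1.01·[0.6400·10.1337 + 0.3600·29.0370] = 16.7712

€16.77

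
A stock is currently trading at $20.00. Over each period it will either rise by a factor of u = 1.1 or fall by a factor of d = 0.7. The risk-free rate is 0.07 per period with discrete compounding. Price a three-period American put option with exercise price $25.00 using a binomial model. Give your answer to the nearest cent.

Risk-neutral probability p = (1 + 0.07 − 0.7)/(1.1 − 0.7) = 0.3700/0.4000 = 0.9250
Terminal stock prices: S_uuu = 26.62, S_uud = 16.94, S_udd = 10.78, S_ddd = 6.86
Terminal payoffs (K − S): max(-1.62, 0) = 0, max(8.06, 0) = 8.06, max(14.22, 0) = 14.22, max(18.14, 0) = 18.14
Node uu (S = 24.2): continuation = 1/1.07·[0.9250·0.0000 + 0.0750·8.0600] = 0.5650; exercise value = 0.8000 > continuation, so V_uu = 0.8000 (exercise)
Node ud (S = 15.4): continuation = 1/1.07·[0.9250·8.0600 + 0.0750·14.2200] = 7.9645; exercise value = 9.6000 > continuation, so V_ud = 9.6000 (exercise)
Node dd (S = 9.8): continuation = 1/1.07·[0.9250·14.2200 + 0.0750·18.1400] = 13.5645; exercise value = 15.2000 > continuation, so V_dd = 15.2000 (exercise)
Node u (S = 22): continuation = 1/1.07·[0.9250·0.8000 + 0.0750·9.6000] = 1.3645; exercise value = 3.0000 > continuation, so V_u = 3.0000 (exercise)
Node d (S = 14): continuation = 1/1.07·[0.9250·9.6000 + 0.0750·15.2000] = 9.3645; exercise value = 11.0000 > continuation, so V_d = 11.0000 (exercise)
Node 0 (S = 20): continuation = 1/1.07·[0.9250·3.0000 + 0.0750·11.0000] = 3.3645; exercise value = 5.0000 > continuation, so V_0 = 5.0000 (exercise)

$5.00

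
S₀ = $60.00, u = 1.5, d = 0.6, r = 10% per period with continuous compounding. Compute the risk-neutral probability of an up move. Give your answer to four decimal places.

p = 0.5613

Risk-neutral probability p = (e^0.1 − 0.6)/(1.5 − 0.6) = 0.5052/0.9000 = 0.5613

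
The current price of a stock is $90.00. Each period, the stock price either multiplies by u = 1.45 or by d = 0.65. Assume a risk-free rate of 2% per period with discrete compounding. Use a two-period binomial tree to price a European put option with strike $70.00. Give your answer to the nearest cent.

Risk-neutral probability p = (1 + 0.02 − 0.65)/(1.45 − 0.65) = 0.3700/0.8000 = 0.4625
Terminal stock prices: S_uu = 189.2, S_ud = 84.83, S_dd = 38.03
Terminal payoffs (K − S): max(-119.2, 0) = 0, max(-14.83, 0) = 0, max(31.97, 0) = 31.97
Node u (S = 130.5): V_u = 1/1.02·[0.4625·0.0000 + 0.5375·0.0000] = 0.0000
Node d (S = 58.5): V_d = 1/1.02·[0.4625·0.0000 + 0.5375·31.9750] = 16.8496
Node 0 (S = 90): V_0 = 1/1.02·[0.4625·0.0000 + 0.5375·16.8496] = 8.8791

$8.88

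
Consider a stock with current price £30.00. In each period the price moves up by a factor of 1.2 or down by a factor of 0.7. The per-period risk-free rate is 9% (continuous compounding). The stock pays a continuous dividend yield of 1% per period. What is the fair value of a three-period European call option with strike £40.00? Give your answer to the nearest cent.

Per-period risk-free factor R = e^0.09 = 1.0942; dividend-adjusted growth = e^(0.09−0.01) = 1.0833.
Risk-neutral probability p = (1.0833 − 0.7)/(1.2 − 0.7) = 0.3833/0.5000 = 0.7666
Terminal stock prices: S_uuu = 51.84, S_uud = 30.24, S_udd = 17.64, S_ddd = 10.29
Terminal payoffs (S − K): max(11.84, 0) = 11.84, max(-9.76, 0) = 0, max(-22.36, 0) = 0, max(-29.71, 0) = 0
Node uu (S = 43.2): V_uu = e^(−0.09)·[0.7666·11.8400 + 0.2334·0.0000] = 8.2951
Node ud (S = 25.2): V_ud = e^(−0.09)·[0.7666·0.0000 + 0.2334·0.0000] = 0.0000
Node dd (S = 14.7): V_dd = e^(−0.09)·[0.7666·0.0000 + 0.2334·0.0000] = 0.0000
Node u (S = 36): V_u = e^(−0.09)·[0.7666·8.2951 + 0.2334·0.0000] = 5.8115
Node d (S = 21): V_d = e^(−0.09)·[0.7666·0.0000 + 0.2334·0.0000] = 0.0000
Node 0 (S = 30): V_0 = e^(−0.09)·[0.7666·5.8115 + 0.2334·0.0000] = 4.0715

£4.07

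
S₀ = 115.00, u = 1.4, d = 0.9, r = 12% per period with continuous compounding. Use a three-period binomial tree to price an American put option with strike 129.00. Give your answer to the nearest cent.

Risk-neutral probability p = (e^0.12 − 0.9)/(1.4 − 0.9) = 0.2275/0.5000 = 0.4550
Terminal stock prices: S_uuu = 315.6, S_uud = 202.9, S_udd = 130.4, S_ddd = 83.84
Terminal payoffs (K − S): max(-186.6, 0) = 0, max(-73.86, 0) = 0, max(-1.41, 0) = 0, max(45.16, 0) = 45.16
Node uu (S = 225.4): continuation = e^(−0.12)·[0.4550·0.0000 + 0.5450·0.0000] = 0.0000; exercise value = 0.0000 ≤ continuation, so V_uu = 0.0000
Node ud (S = 144.9): continuation = e^(−0.12)·[0.4550·0.0000 + 0.5450·0.0000] = 0.0000; exercise value = 0.0000 ≤ continuation, so V_ud = 0.0000
Node dd (S = 93.15): continuation = e^(−0.12)·[0.4550·0.0000 + 0.5450·45.1650] = 21.8317; exercise value = 35.8500 > continuation, so V_dd = 35.8500 (exercise)
Node u (S = 161): continuation = e^(−0.12)·[0.4550·0.0000 + 0.5450·0.0000] = 0.0000; exercise value = 0.0000 ≤ continuation, so V_u = 0.0000
Node d (S = 103.5): continuation = e^(−0.12)·[0.4550·0.0000 + 0.5450·35.8500] = 17.3291; exercise value = 25.5000 > continuation, so V_d = 25.5000 (exercise)
Node 0 (S = 115): continuation = e^(−0.12)·[0.4550·0.0000 + 0.5450·25.5000] = 12.3261; exercise value = 14.0000 > continuation, so V_0 = 14.0000 (exercise)

14.00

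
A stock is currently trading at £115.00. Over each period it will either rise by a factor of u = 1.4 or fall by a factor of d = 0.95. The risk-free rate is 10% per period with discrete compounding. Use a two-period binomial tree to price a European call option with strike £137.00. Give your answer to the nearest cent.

£13.98

Risk-neutral probability p = (1 + 0.1 − 0.95)/(1.4 − 0.95) = 0.1500/0.4500 = 0.3333
Terminal stock prices: S_uu = 225.4, S_ud = 152.9, S_dd = 103.8
Terminal payoffs (S − K): max(88.4, 0) = 88.4, max(15.95, 0) = 15.95, max(-33.21, 0) = 0
Node u (S = 161): V_u = 1/1.1·[0.3333·88.4000 + 0.6667·15.9500] = 36.4545
Node d (S = 109.2): V_d = 1/1.1·[0.3333·15.9500 + 0.6667·0.0000] = 4.8333
Node 0 (S = 115): V_0 = 1/1.1·[0.3333·36.4545 + 0.6667·4.8333] = 13.9761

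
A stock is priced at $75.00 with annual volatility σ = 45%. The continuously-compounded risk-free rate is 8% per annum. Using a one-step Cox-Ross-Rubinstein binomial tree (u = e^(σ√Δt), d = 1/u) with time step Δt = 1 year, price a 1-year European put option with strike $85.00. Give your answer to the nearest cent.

$17.89

CRR parameters: u = e^(σ√Δt) = e^(0.45·√1) = 1.5683, d = 1/u = 0.6376
Per-period rate: rΔt = 0.08·1 = 0.08, so R = e^0.08 = 1.0833
Risk-neutral probability p = (e^0.08 − 0.6376)/(1.5683 − 0.6376) = 0.4457/0.9307 = 0.4789
Terminal stock prices: S_u = 117.6, S_d = 47.82
Terminal payoffs (K − S): max(-32.62, 0) = 0, max(37.18, 0) = 37.18
Node 0 (S = 75): V_0 = e^(−0.08)·[0.4789·0.0000 + 0.5211·37.1779] = 17.8856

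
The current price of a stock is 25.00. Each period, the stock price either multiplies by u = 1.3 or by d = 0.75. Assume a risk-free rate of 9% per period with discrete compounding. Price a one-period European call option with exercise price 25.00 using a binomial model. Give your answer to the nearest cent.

4.25

Risk-neutral probability p = (1 + 0.09 − 0.75)/(1.3 − 0.75) = 0.3400/0.5500 = 0.6182
Terminal stock prices: S_u = 32.5, S_d = 18.75
Terminal payoffs (S − K): max(7.5, 0) = 7.5, max(-6.25, 0) = 0
Node 0 (S = 25): V_0 = 1/1.09·[0.6182·7.5000 + 0.3818·0.0000] = 4.2535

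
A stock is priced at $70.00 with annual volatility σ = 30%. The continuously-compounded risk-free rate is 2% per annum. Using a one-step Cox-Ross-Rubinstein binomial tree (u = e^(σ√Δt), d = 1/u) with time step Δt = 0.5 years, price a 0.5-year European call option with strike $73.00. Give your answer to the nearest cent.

CRR parameters: u = e^(σ√Δt) = e^(0.3·√0.5) = 1.2363, d = 1/u = 0.8089
Per-period rate: rΔt = 0.02·0.5 = 0.01, so R = e^0.01 = 1.0101
Risk-neutral probability p = (e^0.01 − 0.8089)/(1.2363 − 0.8089) = 0.2012/0.4275 = 0.4707
Terminal stock prices: S_u = 86.54, S_d = 56.62
Terminal payoffs (S − K): max(13.54, 0) = 13.54, max(-16.38, 0) = 0
Node 0 (S = 70): V_0 = e^(−0.01)·[0.4707·13.5418 + 0.5293·0.0000] = 6.3104

$6.31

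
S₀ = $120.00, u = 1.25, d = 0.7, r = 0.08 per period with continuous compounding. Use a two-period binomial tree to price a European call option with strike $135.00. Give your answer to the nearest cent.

Risk-neutral probability p = (e^0.08 − 0.7)/(1.25 − 0.7) = 0.3833/0.5500 = 0.6969
Terminal stock prices: S_uu = 187.5, S_ud = 105, S_dd = 58.8
Terminal payoffs (S − K): max(52.5, 0) = 52.5, max(-30, 0) = 0, max(-76.2, 0) = 0
Node u (S = 150): V_u = e^(−0.08)·[0.6969·52.5000 + 0.3031·0.0000] = 33.7736
Node d (S = 84): V_d = e^(−0.08)·[0.6969·0.0000 + 0.3031·0.0000] = 0.0000
Node 0 (S = 120): V_0 = e^(−0.08)·[0.6969·33.7736 + 0.3031·0.0000] = 21.7268

$21.73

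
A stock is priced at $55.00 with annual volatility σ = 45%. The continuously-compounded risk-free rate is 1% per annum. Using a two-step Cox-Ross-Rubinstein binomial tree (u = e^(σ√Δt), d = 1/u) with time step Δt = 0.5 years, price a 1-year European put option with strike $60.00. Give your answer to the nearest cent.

$12.40

CRR parameters: u = e^(σ√Δt) = e^(0.45·√0.5) = 1.3746, d = 1/u = 0.7275
Per-period rate: rΔt = 0.01·0.5 = 0.005, so R = e^0.005 = 1.0050
Risk-neutral probability p = (e^0.005 − 0.7275)/(1.3746 − 0.7275) = 0.2776/0.6472 = 0.4289
Terminal stock prices: S_uu = 103.9, S_ud = 55, S_dd = 29.11
Terminal payoffs (K − S): max(-43.93, 0) = 0, max(5, 0) = 5, max(30.89, 0) = 30.89
Node u (S = 75.61): V_u = e^(−0.005)·[0.4289·0.0000 + 0.5711·5.0000] = 2.8415
Node d (S = 40.01): V_d = e^(−0.005)·[0.4289·5.0000 + 0.5711·30.8942] = 19.6905
Node 0 (S = 55): V_0 = e^(−0.005)·[0.4289·2.8415 + 0.5711·19.6905] = 12.4025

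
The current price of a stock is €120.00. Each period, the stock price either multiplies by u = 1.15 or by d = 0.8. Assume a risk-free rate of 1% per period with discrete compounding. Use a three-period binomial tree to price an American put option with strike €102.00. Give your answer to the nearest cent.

Risk-neutral probability p = (1 + 0.01 − 0.8)/(1.15 − 0.8) = 0.2100/0.3500 = 0.6000
Terminal stock prices: S_uuu = 182.5, S_uud = 127, S_udd = 88.32, S_ddd = 61.44
Terminal payoffs (K − S): max(-80.5, 0) = 0, max(-24.96, 0) = 0, max(13.68, 0) = 13.68, max(40.56, 0) = 40.56
Node uu (S = 158.7): continuation = 1/1.01·[0.6000·0.0000 + 0.4000·0.0000] = 0.0000; exercise value = 0.0000 ≤ continuation, so V_uu = 0.0000
Node ud (S = 110.4): continuation = 1/1.01·[0.6000·0.0000 + 0.4000·13.6800] = 5.4178; exercise value = 0.0000 ≤ continuation, so V_ud = 5.4178
Node dd (S = 76.8): continuation = 1/1.01·[0.6000·13.6800 + 0.4000·40.5600] = 24.1901; exercise value = 25.2000 > continuation, so V_dd = 25.2000 (exercise)
Node u (S = 138): continuation = 1/1.01·[0.6000·0.0000 + 0.4000·5.4178] = 2.1457; exercise value = 0.0000 ≤ continuation, so V_u = 2.1457
Node d (S = 96): continuation = 1/1.01·[0.6000·5.4178 + 0.4000·25.2000] = 13.1987; exercise value = 6.0000 ≤ continuation, so V_d = 13.1987
Node 0 (S = 120): continuation = 1/1.01·[0.6000·2.1457 + 0.4000·13.1987] = 6.5019; exercise value = 0.0000 ≤ continuation, so V_0 = 6.5019

€6.50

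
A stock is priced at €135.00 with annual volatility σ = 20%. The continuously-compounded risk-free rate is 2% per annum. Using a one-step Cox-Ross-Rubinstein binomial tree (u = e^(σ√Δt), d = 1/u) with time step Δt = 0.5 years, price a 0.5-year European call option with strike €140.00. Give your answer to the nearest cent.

CRR parameters: u = e^(σ√Δt) = e^(0.2·√0.5) = 1.1519, d = 1/u = 0.8681
Per-period rate: rΔt = 0.02·0.5 = 0.01, so R = e^0.01 = 1.0101
Risk-neutral probability p = (e^0.01 − 0.8681)/(1.1519 − 0.8681) = 0.1419/0.2838 = 0.5001
Terminal stock prices: S_u = 155.5, S_d = 117.2
Terminal payoffs (S − K): max(15.51, 0) = 15.51, max(-22.8, 0) = 0
Node 0 (S = 135): V_0 = e^(−0.01)·[0.5001·15.5078 + 0.4999·0.0000] = 7.6786

€7.68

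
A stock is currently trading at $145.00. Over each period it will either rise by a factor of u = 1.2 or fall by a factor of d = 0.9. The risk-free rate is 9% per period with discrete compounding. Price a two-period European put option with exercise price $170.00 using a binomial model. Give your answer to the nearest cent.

$11.18

Risk-neutral probability p = (1 + 0.09 − 0.9)/(1.2 − 0.9) = 0.1900/0.3000 = 0.6333
Terminal stock prices: S_uu = 208.8, S_ud = 156.6, S_dd = 117.5
Terminal payoffs (K − S): max(-38.8, 0) = 0, max(13.4, 0) = 13.4, max(52.55, 0) = 52.55
Node u (S = 174): V_u = 1/1.09·[0.6333·0.0000 + 0.3667·13.4000] = 4.5076
Node d (S = 130.5): V_d = 1/1.09·[0.6333·13.4000 + 0.3667·52.5500] = 25.4633
Node 0 (S = 145): V_0 = 1/1.09·[0.6333·4.5076 + 0.3667·25.4633] = 11.1848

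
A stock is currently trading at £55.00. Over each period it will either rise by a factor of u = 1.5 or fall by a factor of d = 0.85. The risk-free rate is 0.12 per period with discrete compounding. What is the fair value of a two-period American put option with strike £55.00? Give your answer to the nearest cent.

£4.31

Risk-neutral probability p = (1 + 0.12 − 0.85)/(1.5 − 0.85) = 0.2700/0.6500 = 0.4154
Terminal stock prices: S_uu = 123.8, S_ud = 70.12, S_dd = 39.74
Terminal payoffs (K − S): max(-68.75, 0) = 0, max(-15.12, 0) = 0, max(15.26, 0) = 15.26
Node u (S = 82.5): continuation = 1/1.12·[0.4154·0.0000 + 0.5846·0.0000] = 0.0000; exercise value = 0.0000 ≤ continuation, so V_u = 0.0000
Node d (S = 46.75): continuation = 1/1.12·[0.4154·0.0000 + 0.5846·15.2625] = 7.9667; exercise value = 8.2500 > continuation, so V_d = 8.2500 (exercise)
Node 0 (S = 55): continuation = 1/1.12·[0.4154·0.0000 + 0.5846·8.2500] = 4.3063; exercise value = 0.0000 ≤ continuation, so V_0 = 4.3063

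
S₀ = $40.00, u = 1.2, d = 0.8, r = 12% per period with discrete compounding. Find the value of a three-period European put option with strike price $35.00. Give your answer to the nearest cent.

$0.38

Risk-neutral probability p = (1 + 0.12 − 0.8)/(1.2 − 0.8) = 0.3200/0.4000 = 0.8000
Terminal stock prices: S_uuu = 69.12, S_uud = 46.08, S_udd = 30.72, S_ddd = 20.48
Terminal payoffs (K − S): max(-34.12, 0) = 0, max(-11.08, 0) = 0, max(4.28, 0) = 4.28, max(14.52, 0) = 14.52
Node uu (S = 57.6): V_uu = 1/1.12·[0.8000·0.0000 + 0.2000·0.0000] = 0.0000
Node ud (S = 38.4): V_ud = 1/1.12·[0.8000·0.0000 + 0.2000·4.2800] = 0.7643
Node dd (S = 25.6): V_dd = 1/1.12·[0.8000·4.2800 + 0.2000·14.5200] = 5.6500
Node u (S = 48): V_u = 1/1.12·[0.8000·0.0000 + 0.2000·0.7643] = 0.1365
Node d (S = 32): V_d = 1/1.12·[0.8000·0.7643 + 0.2000·5.6500] = 1.5548
Node 0 (S = 40): V_0 = 1/1.12·[0.8000·0.1365 + 0.2000·1.5548] = 0.3751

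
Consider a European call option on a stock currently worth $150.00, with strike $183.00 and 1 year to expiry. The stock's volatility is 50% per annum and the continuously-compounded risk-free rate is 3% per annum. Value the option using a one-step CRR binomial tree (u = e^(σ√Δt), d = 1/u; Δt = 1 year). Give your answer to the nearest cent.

$25.39

CRR parameters: u = e^(σ√Δt) = e^(0.5·√1) = 1.6487, d = 1/u = 0.6065
Per-period rate: rΔt = 0.03·1 = 0.03, so R = e^0.03 = 1.0305
Risk-neutral probability p = (e^0.03 − 0.6065)/(1.6487 − 0.6065) = 0.4239/1.0422 = 0.4068
Terminal stock prices: S_u = 247.3, S_d = 90.98
Terminal payoffs (S − K): max(64.31, 0) = 64.31, max(-92.02, 0) = 0
Node 0 (S = 150): V_0 = e^(−0.03)·[0.4068·64.3082 + 0.5932·0.0000] = 25.3851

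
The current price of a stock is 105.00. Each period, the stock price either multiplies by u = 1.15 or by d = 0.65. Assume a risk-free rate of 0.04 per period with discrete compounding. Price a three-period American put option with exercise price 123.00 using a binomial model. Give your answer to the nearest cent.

22.54

Risk-neutral probability p = (1 + 0.04 − 0.65)/(1.15 − 0.65) = 0.3900/0.5000 = 0.7800
Terminal stock prices: S_uuu = 159.7, S_uud = 90.26, S_udd = 51.02, S_ddd = 28.84
Terminal payoffs (K − S): max(-36.69, 0) = 0, max(32.74, 0) = 32.74, max(71.98, 0) = 71.98, max(94.16, 0) = 94.16
Node uu (S = 138.9): continuation = 1/1.04·[0.7800·0.0000 + 0.2200·32.7394] = 6.9256; exercise value = 0.0000 ≤ continuation, so V_uu = 6.9256
Node ud (S = 78.49): continuation = 1/1.04·[0.7800·32.7394 + 0.2200·71.9831] = 39.7817; exercise value = 44.5125 > continuation, so V_ud = 44.5125 (exercise)
Node dd (S = 44.36): continuation = 1/1.04·[0.7800·71.9831 + 0.2200·94.1644] = 73.9067; exercise value = 78.6375 > continuation, so V_dd = 78.6375 (exercise)
Node u (S = 120.7): continuation = 1/1.04·[0.7800·6.9256 + 0.2200·44.5125] = 14.6103; exercise value = 2.2500 ≤ continuation, so V_u = 14.6103
Node d (S = 68.25): continuation = 1/1.04·[0.7800·44.5125 + 0.2200·78.6375] = 50.0192; exercise value = 54.7500 > continuation, so V_d = 54.7500 (exercise)
Node 0 (S = 105): continuation = 1/1.04·[0.7800·14.6103 + 0.2200·54.7500] = 22.5395; exercise value = 18.0000 ≤ continuation, so V_0 = 22.5395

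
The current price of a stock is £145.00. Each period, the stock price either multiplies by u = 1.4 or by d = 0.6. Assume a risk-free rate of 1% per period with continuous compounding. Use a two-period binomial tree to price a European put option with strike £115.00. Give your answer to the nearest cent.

£14.63

Risk-neutral probability p = (e^0.01 − 0.6)/(1.4 − 0.6) = 0.4101/0.8000 = 0.5126
Terminal stock prices: S_uu = 284.2, S_ud = 121.8, S_dd = 52.2
Terminal payoffs (K − S): max(-169.2, 0) = 0, max(-6.8, 0) = 0, max(62.8, 0) = 62.8
Node u (S = 203): V_u = e^(−0.01)·[0.5126·0.0000 + 0.4874·0.0000] = 0.0000
Node d (S = 87): V_d = e^(−0.01)·[0.5126·0.0000 + 0.4874·62.8000] = 30.3065
Node 0 (S = 145): V_0 = e^(−0.01)·[0.5126·0.0000 + 0.4874·30.3065] = 14.6255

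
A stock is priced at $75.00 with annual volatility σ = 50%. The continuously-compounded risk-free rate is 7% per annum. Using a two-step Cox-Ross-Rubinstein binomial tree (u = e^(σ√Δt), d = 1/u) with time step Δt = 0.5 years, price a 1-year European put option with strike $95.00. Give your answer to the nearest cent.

$24.94

CRR parameters: u = e^(σ√Δt) = e^(0.5·√0.5) = 1.4241, d = 1/u = 0.7022
Per-period rate: rΔt = 0.07·0.5 = 0.035, so R = e^0.035 = 1.0356
Risk-neutral probability p = (e^0.035 − 0.7022)/(1.4241 − 0.7022) = 0.3334/0.7219 = 0.4619
Terminal stock prices: S_uu = 152.1, S_ud = 75, S_dd = 36.98
Terminal payoffs (K − S): max(-57.11, 0) = 0, max(20, 0) = 20, max(58.02, 0) = 58.02
Node u (S = 106.8): V_u = e^(−0.035)·[0.4619·0.0000 + 0.5381·20.0000] = 10.3926
Node d (S = 52.66): V_d = e^(−0.035)·[0.4619·20.0000 + 0.5381·58.0198] = 39.0684
Node 0 (S = 75): V_0 = e^(−0.035)·[0.4619·10.3926 + 0.5381·39.0684] = 24.9360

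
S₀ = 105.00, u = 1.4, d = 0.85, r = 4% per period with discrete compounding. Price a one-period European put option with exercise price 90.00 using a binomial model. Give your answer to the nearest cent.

0.47

Risk-neutral probability p = (1 + 0.04 − 0.85)/(1.4 − 0.85) = 0.1900/0.5500 = 0.3455
Terminal stock prices: S_u = 147, S_d = 89.25
Terminal payoffs (K − S): max(-57, 0) = 0, max(0.75, 0) = 0.75
Node 0 (S = 105): V_0 = 1/1.04·[0.3455·0.0000 + 0.6545·0.7500] = 0.4720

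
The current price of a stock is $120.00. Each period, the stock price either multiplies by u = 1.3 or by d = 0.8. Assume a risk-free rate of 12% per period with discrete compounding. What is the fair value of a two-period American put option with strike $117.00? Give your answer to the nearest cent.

Risk-neutral probability p = (1 + 0.12 − 0.8)/(1.3 − 0.8) = 0.3200/0.5000 = 0.6400
Terminal stock prices: S_uu = 202.8, S_ud = 124.8, S_dd = 76.8
Terminal payoffs (K − S): max(-85.8, 0) = 0, max(-7.8, 0) = 0, max(40.2, 0) = 40.2
Node u (S = 156): continuation = 1/1.12·[0.6400·0.0000 + 0.3600·0.0000] = 0.0000; exercise value = 0.0000 ≤ continuation, so V_u = 0.0000
Node d (S = 96): continuation = 1/1.12·[0.6400·0.0000 + 0.3600·40.2000] = 12.9214; exercise value = 21.0000 > continuation, so V_d = 21.0000 (exercise)
Node 0 (S = 120): continuation = 1/1.12·[0.6400·0.0000 + 0.3600·21.0000] = 6.7500; exercise value = 0.0000 ≤ continuation, so V_0 = 6.7500

$6.75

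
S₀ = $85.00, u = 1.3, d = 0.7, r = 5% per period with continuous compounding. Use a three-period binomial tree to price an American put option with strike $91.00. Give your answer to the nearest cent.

$15.61

Risk-neutral probability p = (e^0.05 − 0.7)/(1.3 − 0.7) = 0.3513/0.6000 = 0.5855
Terminal stock prices: S_uuu = 186.7, S_uud = 100.6, S_udd = 54.14, S_ddd = 29.15
Terminal payoffs (K − S): max(-95.75, 0) = 0, max(-9.555, 0) = 0, max(36.86, 0) = 36.86, max(61.85, 0) = 61.85
Node uu (S = 143.7): continuation = e^(−0.05)·[0.5855·0.0000 + 0.4145·0.0000] = 0.0000; exercise value = 0.0000 ≤ continuation, so V_uu = 0.0000
Node ud (S = 77.35): continuation = e^(−0.05)·[0.5855·0.0000 + 0.4145·36.8550] = 14.5330; exercise value = 13.6500 ≤ continuation, so V_ud = 14.5330
Node dd (S = 41.65): continuation = e^(−0.05)·[0.5855·36.8550 + 0.4145·61.8450] = 44.9119; exercise value = 49.3500 > continuation, so V_dd = 49.3500 (exercise)
Node u (S = 110.5): continuation = e^(−0.05)·[0.5855·0.0000 + 0.4145·14.5330] = 5.7308; exercise value = 0.0000 ≤ continuation, so V_u = 5.7308
Node d (S = 59.5): continuation = e^(−0.05)·[0.5855·14.5330 + 0.4145·49.3500] = 27.5536; exercise value = 31.5000 > continuation, so V_d = 31.5000 (exercise)
Node 0 (S = 85): continuation = e^(−0.05)·[0.5855·5.7308 + 0.4145·31.5000] = 15.6129; exercise value = 6.0000 ≤ continuation, so V_0 = 15.6129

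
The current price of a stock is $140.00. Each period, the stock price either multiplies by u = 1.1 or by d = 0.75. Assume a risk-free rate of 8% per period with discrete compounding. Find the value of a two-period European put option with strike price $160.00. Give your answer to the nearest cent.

$4.34

Risk-neutral probability p = (1 + 0.08 − 0.75)/(1.1 − 0.75) = 0.3300/0.3500 = 0.9429
Terminal stock prices: S_uu = 169.4, S_ud = 115.5, S_dd = 78.75
Terminal payoffs (K − S): max(-9.4, 0) = 0, max(44.5, 0) = 44.5, max(81.25, 0) = 81.25
Node u (S = 154): V_u = 1/1.08·[0.9429·0.0000 + 0.0571·44.5000] = 2.3545
Node d (S = 105): V_d = 1/1.08·[0.9429·44.5000 + 0.0571·81.2500] = 43.1481
Node 0 (S = 140): V_0 = 1/1.08·[0.9429·2.3545 + 0.0571·43.1481] = 4.3385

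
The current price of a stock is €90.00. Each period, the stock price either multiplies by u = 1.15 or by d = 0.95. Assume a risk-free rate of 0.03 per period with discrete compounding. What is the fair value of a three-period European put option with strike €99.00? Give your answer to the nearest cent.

Risk-neutral probability p = (1 + 0.03 − 0.95)/(1.15 − 0.95) = 0.0800/0.2000 = 0.4000
Terminal stock prices: S_uuu = 136.9, S_uud = 113.1, S_udd = 93.41, S_ddd = 77.16
Terminal payoffs (K − S): max(-37.88, 0) = 0, max(-14.07, 0) = 0, max(5.591, 0) = 5.591, max(21.84, 0) = 21.84
Node uu (S = 119): V_uu = 1/1.03·[0.4000·0.0000 + 0.6000·0.0000] = 0.0000
Node ud (S = 98.32): V_ud = 1/1.03·[0.4000·0.0000 + 0.6000·5.5913] = 3.2570
Node dd (S = 81.22): V_dd = 1/1.03·[0.4000·5.5913 + 0.6000·21.8363] = 14.8915
Node u (S = 103.5): V_u = 1/1.03·[0.4000·0.0000 + 0.6000·3.2570] = 1.8973
Node d (S = 85.5): V_d = 1/1.03·[0.4000·3.2570 + 0.6000·14.8915] = 9.9395
Node 0 (S = 90): V_0 = 1/1.03·[0.4000·1.8973 + 0.6000·9.9395] = 6.5268

€6.53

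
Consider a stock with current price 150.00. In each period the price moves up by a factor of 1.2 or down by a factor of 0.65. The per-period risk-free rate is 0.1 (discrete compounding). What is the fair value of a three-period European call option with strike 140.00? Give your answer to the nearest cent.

49.16

Risk-neutral probability p = (1 + 0.1 − 0.65)/(1.2 − 0.65) = 0.4500/0.5500 = 0.8182
Terminal stock prices: S_uuu = 259.2, S_uud = 140.4, S_udd = 76.05, S_ddd = 41.19
Terminal payoffs (S − K): max(119.2, 0) = 119.2, max(0.4, 0) = 0.4, max(-63.95, 0) = 0, max(-98.81, 0) = 0
Node uu (S = 216): V_uu = 1/1.1·[0.8182·119.2000 + 0.1818·0.4000] = 88.7273
Node ud (S = 117): V_ud = 1/1.1·[0.8182·0.4000 + 0.1818·0.0000] = 0.2975
Node dd (S = 63.38): V_dd = 1/1.1·[0.8182·0.0000 + 0.1818·0.0000] = 0.0000
Node u (S = 180): V_u = 1/1.1·[0.8182·88.7273 + 0.1818·0.2975] = 66.0447
Node d (S = 97.5): V_d = 1/1.1·[0.8182·0.2975 + 0.1818·0.0000] = 0.2213
Node 0 (S = 150): V_0 = 1/1.1·[0.8182·66.0447 + 0.1818·0.2213] = 49.1607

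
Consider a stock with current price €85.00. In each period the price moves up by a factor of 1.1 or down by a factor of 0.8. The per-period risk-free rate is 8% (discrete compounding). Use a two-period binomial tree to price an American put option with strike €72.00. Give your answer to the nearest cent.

€0.25

Risk-neutral probability p = (1 + 0.08 − 0.8)/(1.1 − 0.8) = 0.2800/0.3000 = 0.9333
Terminal stock prices: S_uu = 102.9, S_ud = 74.8, S_dd = 54.4
Terminal payoffs (K − S): max(-30.85, 0) = 0, max(-2.8, 0) = 0, max(17.6, 0) = 17.6
Node u (S = 93.5): continuation = 1/1.08·[0.9333·0.0000 + 0.0667·0.0000] = 0.0000; exercise value = 0.0000 ≤ continuation, so V_u = 0.0000
Node d (S = 68): continuation = 1/1.08·[0.9333·0.0000 + 0.0667·17.6000] = 1.0864; exercise value = 4.0000 > continuation, so V_d = 4.0000 (exercise)
Node 0 (S = 85): continuation = 1/1.08·[0.9333·0.0000 + 0.0667·4.0000] = 0.2469; exercise value = 0.0000 ≤ continuation, so V_0 = 0.2469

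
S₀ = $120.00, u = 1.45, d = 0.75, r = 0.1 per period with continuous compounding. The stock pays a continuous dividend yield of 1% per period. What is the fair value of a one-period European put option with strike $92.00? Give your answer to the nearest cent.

Per-period risk-free factor R = e^0.1 = 1.1052; dividend-adjusted growth = e^(0.1−0.01) = 1.0942.
Risk-neutral probability p = (1.0942 − 0.75)/(1.45 − 0.75) = 0.3442/0.7000 = 0.4917
Terminal stock prices: S_u = 174, S_d = 90
Terminal payoffs (K − S): max(-82, 0) = 0, max(2, 0) = 2
Node 0 (S = 120): V_0 = e^(−0.1)·[0.4917·0.0000 + 0.5083·2.0000] = 0.9199

$0.92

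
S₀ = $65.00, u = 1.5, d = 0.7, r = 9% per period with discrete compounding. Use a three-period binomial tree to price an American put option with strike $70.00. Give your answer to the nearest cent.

Risk-neutral probability p = (1 + 0.09 − 0.7)/(1.5 − 0.7) = 0.3900/0.8000 = 0.4875
Terminal stock prices: S_uuu = 219.4, S_uud = 102.4, S_udd = 47.77, S_ddd = 22.29
Terminal payoffs (K − S): max(-149.4, 0) = 0, max(-32.38, 0) = 0, max(22.23, 0) = 22.23, max(47.71, 0) = 47.71
Node uu (S = 146.2): continuation = 1/1.09·[0.4875·0.0000 + 0.5125·0.0000] = 0.0000; exercise value = 0.0000 ≤ continuation, so V_uu = 0.0000
Node ud (S = 68.25): continuation = 1/1.09·[0.4875·0.0000 + 0.5125·22.2250] = 10.4498; exercise value = 1.7500 ≤ continuation, so V_ud = 10.4498
Node dd (S = 31.85): continuation = 1/1.09·[0.4875·22.2250 + 0.5125·47.7050] = 32.3702; exercise value = 38.1500 > continuation, so V_dd = 38.1500 (exercise)
Node u (S = 97.5): continuation = 1/1.09·[0.4875·0.0000 + 0.5125·10.4498] = 4.9133; exercise value = 0.0000 ≤ continuation, so V_u = 4.9133
Node d (S = 45.5): continuation = 1/1.09·[0.4875·10.4498 + 0.5125·38.1500] = 22.6112; exercise value = 24.5000 > continuation, so V_d = 24.5000 (exercise)
Node 0 (S = 65): continuation = 1/1.09·[0.4875·4.9133 + 0.5125·24.5000] = 13.7170; exercise value = 5.0000 ≤ continuation, so V_0 = 13.7170

$13.72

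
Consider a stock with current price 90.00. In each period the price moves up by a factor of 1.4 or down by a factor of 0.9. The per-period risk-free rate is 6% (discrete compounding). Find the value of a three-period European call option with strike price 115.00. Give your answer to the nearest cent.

11.31

Risk-neutral probability p = (1 + 0.06 − 0.9)/(1.4 − 0.9) = 0.1600/0.5000 = 0.3200
Terminal stock prices: S_uuu = 247, S_uud = 158.8, S_udd = 102.1, S_ddd = 65.61
Terminal payoffs (S − K): max(132, 0) = 132, max(43.76, 0) = 43.76, max(-12.94, 0) = 0, max(-49.39, 0) = 0
Node uu (S = 176.4): V_uu = 1/1.06·[0.3200·131.9600 + 0.6800·43.7600] = 67.9094
Node ud (S = 113.4): V_ud = 1/1.06·[0.3200·43.7600 + 0.6800·0.0000] = 13.2106
Node dd (S = 72.9): V_dd = 1/1.06·[0.3200·0.0000 + 0.6800·0.0000] = 0.0000
Node u (S = 126): V_u = 1/1.06·[0.3200·67.9094 + 0.6800·13.2106] = 28.9757
Node d (S = 81): V_d = 1/1.06·[0.3200·13.2106 + 0.6800·0.0000] = 3.9881
Node 0 (S = 90): V_0 = 1/1.06·[0.3200·28.9757 + 0.6800·3.9881] = 11.3058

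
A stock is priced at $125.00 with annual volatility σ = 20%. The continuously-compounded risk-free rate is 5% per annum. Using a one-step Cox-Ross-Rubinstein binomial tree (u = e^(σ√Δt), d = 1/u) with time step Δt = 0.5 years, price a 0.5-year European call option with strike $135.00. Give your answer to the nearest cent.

CRR parameters: u = e^(σ√Δt) = e^(0.2·√0.5) = 1.1519, d = 1/u = 0.8681
Per-period rate: rΔt = 0.05·0.5 = 0.025, so R = e^0.025 = 1.0253
Risk-neutral probability p = (e^0.025 − 0.8681)/(1.1519 − 0.8681) = 0.1572/0.2838 = 0.5539
Terminal stock prices: S_u = 144, S_d = 108.5
Terminal payoffs (S − K): max(8.989, 0) = 8.989, max(-26.48, 0) = 0
Node 0 (S = 125): V_0 = e^(−0.025)·[0.5539·8.9887 + 0.4461·0.0000] = 4.8560

$4.86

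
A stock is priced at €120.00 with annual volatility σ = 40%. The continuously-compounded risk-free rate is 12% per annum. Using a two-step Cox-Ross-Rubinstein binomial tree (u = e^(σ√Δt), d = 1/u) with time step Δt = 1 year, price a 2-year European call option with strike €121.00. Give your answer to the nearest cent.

€35.58

CRR parameters: u = e^(σ√Δt) = e^(0.4·√1) = 1.4918, d = 1/u = 0.6703
Per-period rate: rΔt = 0.12·1 = 0.12, so R = e^0.12 = 1.1275
Risk-neutral probability p = (e^0.12 − 0.6703)/(1.4918 − 0.6703) = 0.4572/0.8215 = 0.5565
Terminal stock prices: S_uu = 267.1, S_ud = 120, S_dd = 53.92
Terminal payoffs (S − K): max(146.1, 0) = 146.1, max(-1, 0) = 0, max(-67.08, 0) = 0
Node u (S = 179): V_u = e^(−0.12)·[0.5565·146.0649 + 0.4435·0.0000] = 72.0949
Node d (S = 80.44): V_d = e^(−0.12)·[0.5565·0.0000 + 0.4435·0.0000] = 0.0000
Node 0 (S = 120): V_0 = e^(−0.12)·[0.5565·72.0949 + 0.4435·0.0000] = 35.5847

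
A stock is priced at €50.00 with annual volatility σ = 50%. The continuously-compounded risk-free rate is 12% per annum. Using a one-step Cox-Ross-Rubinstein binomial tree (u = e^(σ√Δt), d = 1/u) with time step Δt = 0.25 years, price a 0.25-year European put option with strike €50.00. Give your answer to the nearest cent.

€5.39

CRR parameters: u = e^(σ√Δt) = e^(0.5·√0.25) = 1.2840, d = 1/u = 0.7788
Per-period rate: rΔt = 0.12·0.25 = 0.03, so R = e^0.03 = 1.0305
Risk-neutral probability p = (e^0.03 − 0.7788)/(1.2840 − 0.7788) = 0.2517/0.5052 = 0.4981
Terminal stock prices: S_u = 64.2, S_d = 38.94
Terminal payoffs (K − S): max(-14.2, 0) = 0, max(11.06, 0) = 11.06
Node 0 (S = 50): V_0 = e^(−0.03)·[0.4981·0.0000 + 0.5019·11.0600] = 5.3869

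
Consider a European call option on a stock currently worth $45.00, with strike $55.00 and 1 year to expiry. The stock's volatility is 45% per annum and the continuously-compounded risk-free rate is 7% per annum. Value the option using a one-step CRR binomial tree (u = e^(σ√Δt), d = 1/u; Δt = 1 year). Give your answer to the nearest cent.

CRR parameters: u = e^(σ√Δt) = e^(0.45·√1) = 1.5683, d = 1/u = 0.6376
Per-period rate: rΔt = 0.07·1 = 0.07, so R = e^0.07 = 1.0725
Risk-neutral probability p = (e^0.07 − 0.6376)/(1.5683 − 0.6376) = 0.4349/0.9307 = 0.4673
Terminal stock prices: S_u = 70.57, S_d = 28.69
Terminal payoffs (S − K): max(15.57, 0) = 15.57, max(-26.31, 0) = 0
Node 0 (S = 45): V_0 = e^(−0.07)·[0.4673·15.5740 + 0.5327·0.0000] = 6.7853

$6.79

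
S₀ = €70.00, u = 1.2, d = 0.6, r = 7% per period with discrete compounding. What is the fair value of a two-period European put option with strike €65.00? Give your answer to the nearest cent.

Risk-neutral probability p = (1 + 0.07 − 0.6)/(1.2 − 0.6) = 0.4700/0.6000 = 0.7833
Terminal stock prices: S_uu = 100.8, S_ud = 50.4, S_dd = 25.2
Terminal payoffs (K − S): max(-35.8, 0) = 0, max(14.6, 0) = 14.6, max(39.8, 0) = 39.8
Node u (S = 84): V_u = 1/1.07·[0.7833·0.0000 + 0.2167·14.6000] = 2.9564
Node d (S = 42): V_d = 1/1.07·[0.7833·14.6000 + 0.2167·39.8000] = 18.7477
Node 0 (S = 70): V_0 = 1/1.07·[0.7833·2.9564 + 0.2167·18.7477] = 5.9606

€5.96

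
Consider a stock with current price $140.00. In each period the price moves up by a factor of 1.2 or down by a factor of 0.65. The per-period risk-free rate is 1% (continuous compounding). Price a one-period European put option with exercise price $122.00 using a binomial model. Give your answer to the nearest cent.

$10.60

Risk-neutral probability p = (e^0.01 − 0.65)/(1.2 − 0.65) = 0.3601/0.5500 = 0.6546
Terminal stock prices: S_u = 168, S_d = 91
Terminal payoffs (K − S): max(-46, 0) = 0, max(31, 0) = 31
Node 0 (S = 140): V_0 = e^(−0.01)·[0.6546·0.0000 + 0.3454·31.0000] = 10.5997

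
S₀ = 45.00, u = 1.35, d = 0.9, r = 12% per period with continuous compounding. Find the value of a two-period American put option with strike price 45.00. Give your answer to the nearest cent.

Risk-neutral probability p = (e^0.12 − 0.9)/(1.35 − 0.9) = 0.2275/0.4500 = 0.5055
Terminal stock prices: S_uu = 82.01, S_ud = 54.68, S_dd = 36.45
Terminal payoffs (K − S): max(-37.01, 0) = 0, max(-9.675, 0) = 0, max(8.55, 0) = 8.55
Node u (S = 60.75): continuation = e^(−0.12)·[0.5055·0.0000 + 0.4945·0.0000] = 0.0000; exercise value = 0.0000 ≤ continuation, so V_u = 0.0000
Node d (S = 40.5): continuation = e^(−0.12)·[0.5055·0.0000 + 0.4945·8.5500] = 3.7495; exercise value = 4.5000 > continuation, so V_d = 4.5000 (exercise)
Node 0 (S = 45): continuation = e^(−0.12)·[0.5055·0.0000 + 0.4945·4.5000] = 1.9734; exercise value = 0.0000 ≤ continuation, so V_0 = 1.9734

1.97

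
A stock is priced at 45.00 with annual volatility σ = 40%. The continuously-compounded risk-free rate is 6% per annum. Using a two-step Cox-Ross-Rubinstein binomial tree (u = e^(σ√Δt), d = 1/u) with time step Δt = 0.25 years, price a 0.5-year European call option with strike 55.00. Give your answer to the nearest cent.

2.80

CRR parameters: u = e^(σ√Δt) = e^(0.4·√0.25) = 1.2214, d = 1/u = 0.8187
Per-period rate: rΔt = 0.06·0.25 = 0.015, so R = e^0.015 = 1.0151
Risk-neutral probability p = (e^0.015 − 0.8187)/(1.2214 − 0.8187) = 0.1964/0.4027 = 0.4877
Terminal stock prices: S_uu = 67.13, S_ud = 45, S_dd = 30.16
Terminal payoffs (S − K): max(12.13, 0) = 12.13, max(-10, 0) = 0, max(-24.84, 0) = 0
Node u (S = 54.96): V_u = e^(−0.015)·[0.4877·12.1321 + 0.5123·0.0000] = 5.8287
Node d (S = 36.84): V_d = e^(−0.015)·[0.4877·0.0000 + 0.5123·0.0000] = 0.0000
Node 0 (S = 45): V_0 = e^(−0.015)·[0.4877·5.8287 + 0.5123·0.0000] = 2.8003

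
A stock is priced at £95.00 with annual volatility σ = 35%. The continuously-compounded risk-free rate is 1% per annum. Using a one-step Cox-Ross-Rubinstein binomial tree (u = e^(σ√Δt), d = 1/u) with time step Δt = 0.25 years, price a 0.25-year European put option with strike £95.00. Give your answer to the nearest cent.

CRR parameters: u = e^(σ√Δt) = e^(0.35·√0.25) = 1.1912, d = 1/u = 0.8395
Per-period rate: rΔt = 0.01·0.25 = 0.0025, so R = e^0.0025 = 1.0025
Risk-neutral probability p = (e^0.0025 − 0.8395)/(1.1912 − 0.8395) = 0.1630/0.3518 = 0.4635
Terminal stock prices: S_u = 113.2, S_d = 79.75
Terminal payoffs (K − S): max(-18.17, 0) = 0, max(15.25, 0) = 15.25
Node 0 (S = 95): V_0 = e^(−0.0025)·[0.4635·0.0000 + 0.5365·15.2516] = 8.1624

£8.16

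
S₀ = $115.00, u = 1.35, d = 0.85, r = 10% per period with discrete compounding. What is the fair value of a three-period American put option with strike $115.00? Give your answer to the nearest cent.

Risk-neutral probability p = (1 + 0.1 − 0.85)/(1.35 − 0.85) = 0.2500/0.5000 = 0.5000
Terminal stock prices: S_uuu = 282.9, S_uud = 178.1, S_udd = 112.2, S_ddd = 70.62
Terminal payoffs (K − S): max(-167.9, 0) = 0, max(-63.15, 0) = 0, max(2.832, 0) = 2.832, max(44.38, 0) = 44.38
Node uu (S = 209.6): continuation = 1/1.1·[0.5000·0.0000 + 0.5000·0.0000] = 0.0000; exercise value = 0.0000 ≤ continuation, so V_uu = 0.0000
Node ud (S = 132): continuation = 1/1.1·[0.5000·0.0000 + 0.5000·2.8319] = 1.2872; exercise value = 0.0000 ≤ continuation, so V_ud = 1.2872
Node dd (S = 83.09): continuation = 1/1.1·[0.5000·2.8319 + 0.5000·44.3756] = 21.4580; exercise value = 31.9125 > continuation, so V_dd = 31.9125 (exercise)
Node u (S = 155.2): continuation = 1/1.1·[0.5000·0.0000 + 0.5000·1.2872] = 0.5851; exercise value = 0.0000 ≤ continuation, so V_u = 0.5851
Node d (S = 97.75): continuation = 1/1.1·[0.5000·1.2872 + 0.5000·31.9125] = 15.0908; exercise value = 17.2500 > continuation, so V_d = 17.2500 (exercise)
Node 0 (S = 115): continuation = 1/1.1·[0.5000·0.5851 + 0.5000·17.2500] = 8.1069; exercise value = 0.0000 ≤ continuation, so V_0 = 8.1069

$8.11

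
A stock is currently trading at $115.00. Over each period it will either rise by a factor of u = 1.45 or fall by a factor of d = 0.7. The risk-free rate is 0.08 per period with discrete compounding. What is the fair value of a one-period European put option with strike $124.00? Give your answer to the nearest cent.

$19.87

Risk-neutral probability p = (1 + 0.08 − 0.7)/(1.45 − 0.7) = 0.3800/0.7500 = 0.5067
Terminal stock prices: S_u = 166.8, S_d = 80.5
Terminal payoffs (K − S): max(-42.75, 0) = 0, max(43.5, 0) = 43.5
Node 0 (S = 115): V_0 = 1/1.08·[0.5067·0.0000 + 0.4933·43.5000] = 19.8704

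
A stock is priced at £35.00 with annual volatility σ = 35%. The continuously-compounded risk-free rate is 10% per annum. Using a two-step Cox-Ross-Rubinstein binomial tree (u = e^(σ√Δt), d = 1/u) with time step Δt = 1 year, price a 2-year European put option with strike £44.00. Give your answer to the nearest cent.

CRR parameters: u = e^(σ√Δt) = e^(0.35·√1) = 1.4191, d = 1/u = 0.7047
Per-period rate: rΔt = 0.1·1 = 0.1, so R = e^0.1 = 1.1052
Risk-neutral probability p = (e^0.1 − 0.7047)/(1.4191 − 0.7047) = 0.4005/0.7144 = 0.5606
Terminal stock prices: S_uu = 70.48, S_ud = 35, S_dd = 17.38
Terminal payoffs (K − S): max(-26.48, 0) = 0, max(9, 0) = 9, max(26.62, 0) = 26.62
Node u (S = 49.67): V_u = e^(−0.1)·[0.5606·0.0000 + 0.4394·9.0000] = 3.5783
Node d (S = 24.66): V_d = e^(−0.1)·[0.5606·9.0000 + 0.4394·26.6195] = 15.1488
Node 0 (S = 35): V_0 = e^(−0.1)·[0.5606·3.5783 + 0.4394·15.1488] = 7.8380

£7.84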